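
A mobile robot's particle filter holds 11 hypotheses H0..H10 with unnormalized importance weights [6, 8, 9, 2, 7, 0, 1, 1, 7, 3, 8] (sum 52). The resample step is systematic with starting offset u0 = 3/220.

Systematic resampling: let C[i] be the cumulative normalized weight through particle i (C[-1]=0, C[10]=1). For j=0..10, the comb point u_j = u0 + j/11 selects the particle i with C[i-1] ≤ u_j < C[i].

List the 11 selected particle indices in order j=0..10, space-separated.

0 0 1 2 2 3 4 7 8 9 10

C = [3/26, 7/26, 23/52, 25/52, 8/13, 8/13, 33/52, 17/26, 41/52, 11/13, 1]
j=0: u_0=3/220 ∈ [0, 3/26) → index 0
j=1: u_1=23/220 ∈ [0, 3/26) → index 0
j=2: u_2=43/220 ∈ [3/26, 7/26) → index 1
j=3: u_3=63/220 ∈ [7/26, 23/52) → index 2
j=4: u_4=83/220 ∈ [7/26, 23/52) → index 2
j=5: u_5=103/220 ∈ [23/52, 25/52) → index 3
j=6: u_6=123/220 ∈ [25/52, 8/13) → index 4
j=7: u_7=13/20 ∈ [33/52, 17/26) → index 7
j=8: u_8=163/220 ∈ [17/26, 41/52) → index 8
j=9: u_9=183/220 ∈ [41/52, 11/13) → index 9
j=10: u_10=203/220 ∈ [11/13, 1) → index 10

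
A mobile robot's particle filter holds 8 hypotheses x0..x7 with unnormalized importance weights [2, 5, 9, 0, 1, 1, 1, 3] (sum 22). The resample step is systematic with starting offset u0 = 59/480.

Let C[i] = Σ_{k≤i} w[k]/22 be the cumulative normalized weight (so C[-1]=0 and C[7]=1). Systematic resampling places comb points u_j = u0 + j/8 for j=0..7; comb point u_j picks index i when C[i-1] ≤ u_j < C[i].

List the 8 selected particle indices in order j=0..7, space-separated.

C = [1/11, 7/22, 8/11, 8/11, 17/22, 9/11, 19/22, 1]
j=0: u_0=59/480 ∈ [1/11, 7/22) → index 1
j=1: u_1=119/480 ∈ [1/11, 7/22) → index 1
j=2: u_2=179/480 ∈ [7/22, 8/11) → index 2
j=3: u_3=239/480 ∈ [7/22, 8/11) → index 2
j=4: u_4=299/480 ∈ [7/22, 8/11) → index 2
j=5: u_5=359/480 ∈ [8/11, 17/22) → index 4
j=6: u_6=419/480 ∈ [19/22, 1) → index 7
j=7: u_7=479/480 ∈ [19/22, 1) → index 7

1 1 2 2 2 4 7 7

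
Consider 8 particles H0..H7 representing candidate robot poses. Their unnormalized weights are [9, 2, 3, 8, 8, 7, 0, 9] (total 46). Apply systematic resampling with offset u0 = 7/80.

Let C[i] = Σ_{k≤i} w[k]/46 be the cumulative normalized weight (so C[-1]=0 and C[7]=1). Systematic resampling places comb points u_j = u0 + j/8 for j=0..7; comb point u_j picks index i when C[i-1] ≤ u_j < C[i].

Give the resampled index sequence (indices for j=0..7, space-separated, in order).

0 1 3 3 4 5 7 7

C = [9/46, 11/46, 7/23, 11/23, 15/23, 37/46, 37/46, 1]
j=0: u_0=7/80 ∈ [0, 9/46) → index 0
j=1: u_1=17/80 ∈ [9/46, 11/46) → index 1
j=2: u_2=27/80 ∈ [7/23, 11/23) → index 3
j=3: u_3=37/80 ∈ [7/23, 11/23) → index 3
j=4: u_4=47/80 ∈ [11/23, 15/23) → index 4
j=5: u_5=57/80 ∈ [15/23, 37/46) → index 5
j=6: u_6=67/80 ∈ [37/46, 1) → index 7
j=7: u_7=77/80 ∈ [37/46, 1) → index 7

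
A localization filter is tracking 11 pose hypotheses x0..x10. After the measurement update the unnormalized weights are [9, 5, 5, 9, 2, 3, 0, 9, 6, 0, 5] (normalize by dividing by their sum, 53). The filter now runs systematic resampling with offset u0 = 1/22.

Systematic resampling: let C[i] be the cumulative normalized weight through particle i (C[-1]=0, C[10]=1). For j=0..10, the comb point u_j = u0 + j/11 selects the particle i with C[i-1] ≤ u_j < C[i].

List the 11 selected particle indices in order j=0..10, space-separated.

0 0 1 2 3 3 5 7 7 8 10

C = [9/53, 14/53, 19/53, 28/53, 30/53, 33/53, 33/53, 42/53, 48/53, 48/53, 1]
j=0: u_0=1/22 ∈ [0, 9/53) → index 0
j=1: u_1=3/22 ∈ [0, 9/53) → index 0
j=2: u_2=5/22 ∈ [9/53, 14/53) → index 1
j=3: u_3=7/22 ∈ [14/53, 19/53) → index 2
j=4: u_4=9/22 ∈ [19/53, 28/53) → index 3
j=5: u_5=1/2 ∈ [19/53, 28/53) → index 3
j=6: u_6=13/22 ∈ [30/53, 33/53) → index 5
j=7: u_7=15/22 ∈ [33/53, 42/53) → index 7
j=8: u_8=17/22 ∈ [33/53, 42/53) → index 7
j=9: u_9=19/22 ∈ [42/53, 48/53) → index 8
j=10: u_10=21/22 ∈ [48/53, 1) → index 10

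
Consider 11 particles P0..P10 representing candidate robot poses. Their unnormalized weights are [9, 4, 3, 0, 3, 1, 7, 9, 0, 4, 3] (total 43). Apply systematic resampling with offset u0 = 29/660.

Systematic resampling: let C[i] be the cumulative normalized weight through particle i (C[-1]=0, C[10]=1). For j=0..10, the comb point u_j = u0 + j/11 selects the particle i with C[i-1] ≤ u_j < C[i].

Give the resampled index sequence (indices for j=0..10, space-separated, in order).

0 0 1 2 4 6 6 7 7 9 10

C = [9/43, 13/43, 16/43, 16/43, 19/43, 20/43, 27/43, 36/43, 36/43, 40/43, 1]
j=0: u_0=29/660 ∈ [0, 9/43) → index 0
j=1: u_1=89/660 ∈ [0, 9/43) → index 0
j=2: u_2=149/660 ∈ [9/43, 13/43) → index 1
j=3: u_3=19/60 ∈ [13/43, 16/43) → index 2
j=4: u_4=269/660 ∈ [16/43, 19/43) → index 4
j=5: u_5=329/660 ∈ [20/43, 27/43) → index 6
j=6: u_6=389/660 ∈ [20/43, 27/43) → index 6
j=7: u_7=449/660 ∈ [27/43, 36/43) → index 7
j=8: u_8=509/660 ∈ [27/43, 36/43) → index 7
j=9: u_9=569/660 ∈ [36/43, 40/43) → index 9
j=10: u_10=629/660 ∈ [40/43, 1) → index 10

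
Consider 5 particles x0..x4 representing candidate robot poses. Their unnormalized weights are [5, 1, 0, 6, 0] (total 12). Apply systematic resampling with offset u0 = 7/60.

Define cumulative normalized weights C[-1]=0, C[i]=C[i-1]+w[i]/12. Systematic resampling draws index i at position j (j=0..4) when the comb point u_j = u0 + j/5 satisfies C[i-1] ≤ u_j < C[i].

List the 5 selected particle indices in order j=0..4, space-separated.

0 0 3 3 3

C = [5/12, 1/2, 1/2, 1, 1]
j=0: u_0=7/60 ∈ [0, 5/12) → index 0
j=1: u_1=19/60 ∈ [0, 5/12) → index 0
j=2: u_2=31/60 ∈ [1/2, 1) → index 3
j=3: u_3=43/60 ∈ [1/2, 1) → index 3
j=4: u_4=11/12 ∈ [1/2, 1) → index 3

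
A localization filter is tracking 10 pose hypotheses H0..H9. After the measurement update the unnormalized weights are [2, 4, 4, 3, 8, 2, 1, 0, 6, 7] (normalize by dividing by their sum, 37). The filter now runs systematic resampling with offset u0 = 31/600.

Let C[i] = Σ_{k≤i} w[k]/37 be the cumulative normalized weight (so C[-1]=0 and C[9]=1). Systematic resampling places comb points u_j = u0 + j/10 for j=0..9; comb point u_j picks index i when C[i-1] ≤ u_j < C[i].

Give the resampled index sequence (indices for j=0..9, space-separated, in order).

0 1 2 4 4 4 8 8 9 9

C = [2/37, 6/37, 10/37, 13/37, 21/37, 23/37, 24/37, 24/37, 30/37, 1]
j=0: u_0=31/600 ∈ [0, 2/37) → index 0
j=1: u_1=91/600 ∈ [2/37, 6/37) → index 1
j=2: u_2=151/600 ∈ [6/37, 10/37) → index 2
j=3: u_3=211/600 ∈ [13/37, 21/37) → index 4
j=4: u_4=271/600 ∈ [13/37, 21/37) → index 4
j=5: u_5=331/600 ∈ [13/37, 21/37) → index 4
j=6: u_6=391/600 ∈ [24/37, 30/37) → index 8
j=7: u_7=451/600 ∈ [24/37, 30/37) → index 8
j=8: u_8=511/600 ∈ [30/37, 1) → index 9
j=9: u_9=571/600 ∈ [30/37, 1) → index 9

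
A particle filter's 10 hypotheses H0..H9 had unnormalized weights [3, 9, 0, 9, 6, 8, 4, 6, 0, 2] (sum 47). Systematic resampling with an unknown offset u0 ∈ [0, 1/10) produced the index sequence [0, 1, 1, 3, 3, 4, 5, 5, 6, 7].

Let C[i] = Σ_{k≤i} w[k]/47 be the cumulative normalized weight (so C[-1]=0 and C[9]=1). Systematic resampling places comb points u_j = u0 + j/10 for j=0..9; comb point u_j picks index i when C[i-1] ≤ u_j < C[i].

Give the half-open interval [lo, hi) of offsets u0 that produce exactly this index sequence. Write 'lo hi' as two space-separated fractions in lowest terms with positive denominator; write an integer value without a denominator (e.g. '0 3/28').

0 7/235

C = [3/47, 12/47, 12/47, 21/47, 27/47, 35/47, 39/47, 45/47, 45/47, 1]
j=0 picked index 0: u0 ∈ [0, 3/47)
j=1 picked index 1: u0 ∈ [-17/470, 73/470)
j=2 picked index 1: u0 ∈ [-32/235, 13/235)
j=3 picked index 3: u0 ∈ [-21/470, 69/470)
j=4 picked index 3: u0 ∈ [-34/235, 11/235)
j=5 picked index 4: u0 ∈ [-5/94, 7/94)
j=6 picked index 5: u0 ∈ [-6/235, 34/235)
j=7 picked index 5: u0 ∈ [-59/470, 21/470)
j=8 picked index 6: u0 ∈ [-13/235, 7/235)
j=9 picked index 7: u0 ∈ [-33/470, 27/470)
intersection: [0, 7/235)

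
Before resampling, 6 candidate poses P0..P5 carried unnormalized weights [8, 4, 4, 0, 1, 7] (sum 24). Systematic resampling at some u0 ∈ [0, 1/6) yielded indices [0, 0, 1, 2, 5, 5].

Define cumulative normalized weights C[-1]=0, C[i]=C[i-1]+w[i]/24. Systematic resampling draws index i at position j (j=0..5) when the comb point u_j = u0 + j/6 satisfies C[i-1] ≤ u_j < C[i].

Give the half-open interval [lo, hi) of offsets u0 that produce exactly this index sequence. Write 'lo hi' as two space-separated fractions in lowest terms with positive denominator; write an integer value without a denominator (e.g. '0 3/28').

C = [1/3, 1/2, 2/3, 2/3, 17/24, 1]
j=0 picked index 0: u0 ∈ [0, 1/3)
j=1 picked index 0: u0 ∈ [-1/6, 1/6)
j=2 picked index 1: u0 ∈ [0, 1/6)
j=3 picked index 2: u0 ∈ [0, 1/6)
j=4 picked index 5: u0 ∈ [1/24, 1/3)
j=5 picked index 5: u0 ∈ [-1/8, 1/6)
intersection: [1/24, 1/6)

1/24 1/6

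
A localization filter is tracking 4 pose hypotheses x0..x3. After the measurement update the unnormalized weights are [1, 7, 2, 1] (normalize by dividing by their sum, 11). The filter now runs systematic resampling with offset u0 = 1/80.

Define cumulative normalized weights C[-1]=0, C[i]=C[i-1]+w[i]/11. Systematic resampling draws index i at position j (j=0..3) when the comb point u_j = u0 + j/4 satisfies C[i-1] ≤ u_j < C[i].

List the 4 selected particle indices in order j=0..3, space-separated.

C = [1/11, 8/11, 10/11, 1]
j=0: u_0=1/80 ∈ [0, 1/11) → index 0
j=1: u_1=21/80 ∈ [1/11, 8/11) → index 1
j=2: u_2=41/80 ∈ [1/11, 8/11) → index 1
j=3: u_3=61/80 ∈ [8/11, 10/11) → index 2

0 1 1 2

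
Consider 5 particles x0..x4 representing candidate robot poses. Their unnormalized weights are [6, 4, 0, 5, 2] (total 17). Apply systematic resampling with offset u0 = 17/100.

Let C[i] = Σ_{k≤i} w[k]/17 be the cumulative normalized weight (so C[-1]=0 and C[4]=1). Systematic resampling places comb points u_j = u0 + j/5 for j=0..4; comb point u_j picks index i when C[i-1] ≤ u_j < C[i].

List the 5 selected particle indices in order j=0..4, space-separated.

C = [6/17, 10/17, 10/17, 15/17, 1]
j=0: u_0=17/100 ∈ [0, 6/17) → index 0
j=1: u_1=37/100 ∈ [6/17, 10/17) → index 1
j=2: u_2=57/100 ∈ [6/17, 10/17) → index 1
j=3: u_3=77/100 ∈ [10/17, 15/17) → index 3
j=4: u_4=97/100 ∈ [15/17, 1) → index 4

0 1 1 3 4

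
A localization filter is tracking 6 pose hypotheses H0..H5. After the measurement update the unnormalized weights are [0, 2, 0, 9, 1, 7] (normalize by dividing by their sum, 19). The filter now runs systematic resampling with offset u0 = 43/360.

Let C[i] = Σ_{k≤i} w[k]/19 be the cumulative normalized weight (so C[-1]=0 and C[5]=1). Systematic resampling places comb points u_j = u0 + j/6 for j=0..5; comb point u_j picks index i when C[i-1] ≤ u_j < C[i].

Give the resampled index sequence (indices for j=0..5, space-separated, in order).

3 3 3 4 5 5

C = [0, 2/19, 2/19, 11/19, 12/19, 1]
j=0: u_0=43/360 ∈ [2/19, 11/19) → index 3
j=1: u_1=103/360 ∈ [2/19, 11/19) → index 3
j=2: u_2=163/360 ∈ [2/19, 11/19) → index 3
j=3: u_3=223/360 ∈ [11/19, 12/19) → index 4
j=4: u_4=283/360 ∈ [12/19, 1) → index 5
j=5: u_5=343/360 ∈ [12/19, 1) → index 5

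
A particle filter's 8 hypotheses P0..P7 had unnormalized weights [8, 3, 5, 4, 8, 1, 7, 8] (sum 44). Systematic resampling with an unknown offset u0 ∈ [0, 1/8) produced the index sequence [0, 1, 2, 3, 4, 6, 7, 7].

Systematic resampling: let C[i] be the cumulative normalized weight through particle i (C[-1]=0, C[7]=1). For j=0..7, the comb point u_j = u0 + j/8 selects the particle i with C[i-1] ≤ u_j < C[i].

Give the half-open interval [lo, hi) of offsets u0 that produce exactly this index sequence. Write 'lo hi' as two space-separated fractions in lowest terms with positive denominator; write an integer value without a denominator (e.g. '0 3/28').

3/44 7/88

C = [2/11, 1/4, 4/11, 5/11, 7/11, 29/44, 9/11, 1]
j=0 picked index 0: u0 ∈ [0, 2/11)
j=1 picked index 1: u0 ∈ [5/88, 1/8)
j=2 picked index 2: u0 ∈ [0, 5/44)
j=3 picked index 3: u0 ∈ [-1/88, 7/88)
j=4 picked index 4: u0 ∈ [-1/22, 3/22)
j=5 picked index 6: u0 ∈ [3/88, 17/88)
j=6 picked index 7: u0 ∈ [3/44, 1/4)
j=7 picked index 7: u0 ∈ [-5/88, 1/8)
intersection: [3/44, 7/88)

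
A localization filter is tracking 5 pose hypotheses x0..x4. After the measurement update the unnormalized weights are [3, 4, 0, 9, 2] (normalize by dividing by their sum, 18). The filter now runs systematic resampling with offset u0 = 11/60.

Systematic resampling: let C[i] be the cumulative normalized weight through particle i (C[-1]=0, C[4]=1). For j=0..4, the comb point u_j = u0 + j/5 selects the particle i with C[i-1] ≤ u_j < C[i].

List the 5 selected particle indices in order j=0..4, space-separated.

1 1 3 3 4

C = [1/6, 7/18, 7/18, 8/9, 1]
j=0: u_0=11/60 ∈ [1/6, 7/18) → index 1
j=1: u_1=23/60 ∈ [1/6, 7/18) → index 1
j=2: u_2=7/12 ∈ [7/18, 8/9) → index 3
j=3: u_3=47/60 ∈ [7/18, 8/9) → index 3
j=4: u_4=59/60 ∈ [8/9, 1) → index 4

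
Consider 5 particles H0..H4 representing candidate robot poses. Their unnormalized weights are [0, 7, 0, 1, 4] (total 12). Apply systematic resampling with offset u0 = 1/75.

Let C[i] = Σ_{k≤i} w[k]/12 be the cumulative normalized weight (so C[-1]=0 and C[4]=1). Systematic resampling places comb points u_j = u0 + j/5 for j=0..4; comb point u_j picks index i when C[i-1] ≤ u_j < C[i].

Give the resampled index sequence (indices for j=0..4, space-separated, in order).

1 1 1 3 4

C = [0, 7/12, 7/12, 2/3, 1]
j=0: u_0=1/75 ∈ [0, 7/12) → index 1
j=1: u_1=16/75 ∈ [0, 7/12) → index 1
j=2: u_2=31/75 ∈ [0, 7/12) → index 1
j=3: u_3=46/75 ∈ [7/12, 2/3) → index 3
j=4: u_4=61/75 ∈ [2/3, 1) → index 4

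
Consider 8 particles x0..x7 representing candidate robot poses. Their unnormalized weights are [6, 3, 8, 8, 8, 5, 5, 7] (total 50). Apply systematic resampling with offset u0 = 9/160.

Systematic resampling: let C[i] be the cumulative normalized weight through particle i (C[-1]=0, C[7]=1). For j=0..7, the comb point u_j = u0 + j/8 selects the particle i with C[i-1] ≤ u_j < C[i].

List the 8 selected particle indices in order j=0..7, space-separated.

0 2 2 3 4 5 6 7

C = [3/25, 9/50, 17/50, 1/2, 33/50, 19/25, 43/50, 1]
j=0: u_0=9/160 ∈ [0, 3/25) → index 0
j=1: u_1=29/160 ∈ [9/50, 17/50) → index 2
j=2: u_2=49/160 ∈ [9/50, 17/50) → index 2
j=3: u_3=69/160 ∈ [17/50, 1/2) → index 3
j=4: u_4=89/160 ∈ [1/2, 33/50) → index 4
j=5: u_5=109/160 ∈ [33/50, 19/25) → index 5
j=6: u_6=129/160 ∈ [19/25, 43/50) → index 6
j=7: u_7=149/160 ∈ [43/50, 1) → index 7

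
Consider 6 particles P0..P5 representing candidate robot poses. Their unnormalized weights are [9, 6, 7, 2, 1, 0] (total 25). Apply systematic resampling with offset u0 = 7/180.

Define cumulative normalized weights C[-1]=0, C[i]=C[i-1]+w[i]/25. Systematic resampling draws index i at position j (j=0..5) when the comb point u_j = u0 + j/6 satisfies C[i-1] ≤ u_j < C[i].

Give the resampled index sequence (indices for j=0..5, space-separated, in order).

C = [9/25, 3/5, 22/25, 24/25, 1, 1]
j=0: u_0=7/180 ∈ [0, 9/25) → index 0
j=1: u_1=37/180 ∈ [0, 9/25) → index 0
j=2: u_2=67/180 ∈ [9/25, 3/5) → index 1
j=3: u_3=97/180 ∈ [9/25, 3/5) → index 1
j=4: u_4=127/180 ∈ [3/5, 22/25) → index 2
j=5: u_5=157/180 ∈ [3/5, 22/25) → index 2

0 0 1 1 2 2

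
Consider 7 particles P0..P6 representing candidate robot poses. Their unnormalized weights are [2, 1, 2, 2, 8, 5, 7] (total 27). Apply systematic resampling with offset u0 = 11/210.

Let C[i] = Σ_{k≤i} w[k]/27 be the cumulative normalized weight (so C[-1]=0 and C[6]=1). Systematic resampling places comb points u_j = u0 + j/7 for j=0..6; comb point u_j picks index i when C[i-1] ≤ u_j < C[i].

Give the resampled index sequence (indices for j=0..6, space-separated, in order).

C = [2/27, 1/9, 5/27, 7/27, 5/9, 20/27, 1]
j=0: u_0=11/210 ∈ [0, 2/27) → index 0
j=1: u_1=41/210 ∈ [5/27, 7/27) → index 3
j=2: u_2=71/210 ∈ [7/27, 5/9) → index 4
j=3: u_3=101/210 ∈ [7/27, 5/9) → index 4
j=4: u_4=131/210 ∈ [5/9, 20/27) → index 5
j=5: u_5=23/30 ∈ [20/27, 1) → index 6
j=6: u_6=191/210 ∈ [20/27, 1) → index 6

0 3 4 4 5 6 6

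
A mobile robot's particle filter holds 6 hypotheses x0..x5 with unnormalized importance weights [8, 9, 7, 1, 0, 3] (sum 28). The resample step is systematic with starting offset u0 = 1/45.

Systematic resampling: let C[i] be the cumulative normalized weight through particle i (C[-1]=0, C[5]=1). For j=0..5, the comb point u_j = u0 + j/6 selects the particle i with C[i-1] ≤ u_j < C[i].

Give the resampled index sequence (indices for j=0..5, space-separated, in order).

C = [2/7, 17/28, 6/7, 25/28, 25/28, 1]
j=0: u_0=1/45 ∈ [0, 2/7) → index 0
j=1: u_1=17/90 ∈ [0, 2/7) → index 0
j=2: u_2=16/45 ∈ [2/7, 17/28) → index 1
j=3: u_3=47/90 ∈ [2/7, 17/28) → index 1
j=4: u_4=31/45 ∈ [17/28, 6/7) → index 2
j=5: u_5=77/90 ∈ [17/28, 6/7) → index 2

0 0 1 1 2 2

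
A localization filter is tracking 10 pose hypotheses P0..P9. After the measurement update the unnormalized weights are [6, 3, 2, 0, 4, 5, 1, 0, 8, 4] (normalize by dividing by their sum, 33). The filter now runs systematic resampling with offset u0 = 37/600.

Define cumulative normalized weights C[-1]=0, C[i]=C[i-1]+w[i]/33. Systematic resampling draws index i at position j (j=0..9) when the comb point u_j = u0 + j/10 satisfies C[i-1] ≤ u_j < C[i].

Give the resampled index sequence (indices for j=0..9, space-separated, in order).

C = [2/11, 3/11, 1/3, 1/3, 5/11, 20/33, 7/11, 7/11, 29/33, 1]
j=0: u_0=37/600 ∈ [0, 2/11) → index 0
j=1: u_1=97/600 ∈ [0, 2/11) → index 0
j=2: u_2=157/600 ∈ [2/11, 3/11) → index 1
j=3: u_3=217/600 ∈ [1/3, 5/11) → index 4
j=4: u_4=277/600 ∈ [5/11, 20/33) → index 5
j=5: u_5=337/600 ∈ [5/11, 20/33) → index 5
j=6: u_6=397/600 ∈ [7/11, 29/33) → index 8
j=7: u_7=457/600 ∈ [7/11, 29/33) → index 8
j=8: u_8=517/600 ∈ [7/11, 29/33) → index 8
j=9: u_9=577/600 ∈ [29/33, 1) → index 9

0 0 1 4 5 5 8 8 8 9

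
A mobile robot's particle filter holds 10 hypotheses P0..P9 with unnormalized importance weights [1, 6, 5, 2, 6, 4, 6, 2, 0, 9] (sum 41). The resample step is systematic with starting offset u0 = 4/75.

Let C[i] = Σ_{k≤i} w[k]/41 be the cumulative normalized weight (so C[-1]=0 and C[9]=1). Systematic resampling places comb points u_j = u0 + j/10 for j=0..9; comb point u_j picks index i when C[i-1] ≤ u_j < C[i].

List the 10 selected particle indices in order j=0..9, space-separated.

1 1 2 4 4 5 6 7 9 9

C = [1/41, 7/41, 12/41, 14/41, 20/41, 24/41, 30/41, 32/41, 32/41, 1]
j=0: u_0=4/75 ∈ [1/41, 7/41) → index 1
j=1: u_1=23/150 ∈ [1/41, 7/41) → index 1
j=2: u_2=19/75 ∈ [7/41, 12/41) → index 2
j=3: u_3=53/150 ∈ [14/41, 20/41) → index 4
j=4: u_4=34/75 ∈ [14/41, 20/41) → index 4
j=5: u_5=83/150 ∈ [20/41, 24/41) → index 5
j=6: u_6=49/75 ∈ [24/41, 30/41) → index 6
j=7: u_7=113/150 ∈ [30/41, 32/41) → index 7
j=8: u_8=64/75 ∈ [32/41, 1) → index 9
j=9: u_9=143/150 ∈ [32/41, 1) → index 9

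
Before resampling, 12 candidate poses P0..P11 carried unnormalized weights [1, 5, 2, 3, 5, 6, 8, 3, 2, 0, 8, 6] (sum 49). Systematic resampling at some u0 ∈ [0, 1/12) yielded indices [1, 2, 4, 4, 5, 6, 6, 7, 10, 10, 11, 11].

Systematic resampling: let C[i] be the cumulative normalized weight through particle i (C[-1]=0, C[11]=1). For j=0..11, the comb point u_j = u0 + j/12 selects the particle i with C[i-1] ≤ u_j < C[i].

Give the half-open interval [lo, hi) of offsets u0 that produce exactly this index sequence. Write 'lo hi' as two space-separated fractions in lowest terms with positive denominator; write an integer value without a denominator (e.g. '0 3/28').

C = [1/49, 6/49, 8/49, 11/49, 16/49, 22/49, 30/49, 33/49, 5/7, 5/7, 43/49, 1]
j=0 picked index 1: u0 ∈ [1/49, 6/49)
j=1 picked index 2: u0 ∈ [23/588, 47/588)
j=2 picked index 4: u0 ∈ [17/294, 47/294)
j=3 picked index 4: u0 ∈ [-5/196, 15/196)
j=4 picked index 5: u0 ∈ [-1/147, 17/147)
j=5 picked index 6: u0 ∈ [19/588, 115/588)
j=6 picked index 6: u0 ∈ [-5/98, 11/98)
j=7 picked index 7: u0 ∈ [17/588, 53/588)
j=8 picked index 10: u0 ∈ [1/21, 31/147)
j=9 picked index 10: u0 ∈ [-1/28, 25/196)
j=10 picked index 11: u0 ∈ [13/294, 1/6)
j=11 picked index 11: u0 ∈ [-23/588, 1/12)
intersection: [17/294, 15/196)

17/294 15/196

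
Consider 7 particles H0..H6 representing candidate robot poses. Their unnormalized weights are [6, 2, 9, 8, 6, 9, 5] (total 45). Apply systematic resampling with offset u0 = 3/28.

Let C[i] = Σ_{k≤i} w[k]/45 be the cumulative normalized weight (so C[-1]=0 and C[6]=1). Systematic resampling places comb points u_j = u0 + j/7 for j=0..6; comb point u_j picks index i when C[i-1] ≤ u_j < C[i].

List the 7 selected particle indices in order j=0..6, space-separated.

0 2 3 3 4 5 6

C = [2/15, 8/45, 17/45, 5/9, 31/45, 8/9, 1]
j=0: u_0=3/28 ∈ [0, 2/15) → index 0
j=1: u_1=1/4 ∈ [8/45, 17/45) → index 2
j=2: u_2=11/28 ∈ [17/45, 5/9) → index 3
j=3: u_3=15/28 ∈ [17/45, 5/9) → index 3
j=4: u_4=19/28 ∈ [5/9, 31/45) → index 4
j=5: u_5=23/28 ∈ [31/45, 8/9) → index 5
j=6: u_6=27/28 ∈ [8/9, 1) → index 6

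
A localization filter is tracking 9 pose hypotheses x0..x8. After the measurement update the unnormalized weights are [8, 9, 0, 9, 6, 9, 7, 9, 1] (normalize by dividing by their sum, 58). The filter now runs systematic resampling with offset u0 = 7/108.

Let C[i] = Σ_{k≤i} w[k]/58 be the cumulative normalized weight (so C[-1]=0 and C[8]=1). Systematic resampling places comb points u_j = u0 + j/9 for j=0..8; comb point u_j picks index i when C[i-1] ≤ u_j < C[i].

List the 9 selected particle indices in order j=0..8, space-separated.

0 1 1 3 4 5 6 7 7

C = [4/29, 17/58, 17/58, 13/29, 16/29, 41/58, 24/29, 57/58, 1]
j=0: u_0=7/108 ∈ [0, 4/29) → index 0
j=1: u_1=19/108 ∈ [4/29, 17/58) → index 1
j=2: u_2=31/108 ∈ [4/29, 17/58) → index 1
j=3: u_3=43/108 ∈ [17/58, 13/29) → index 3
j=4: u_4=55/108 ∈ [13/29, 16/29) → index 4
j=5: u_5=67/108 ∈ [16/29, 41/58) → index 5
j=6: u_6=79/108 ∈ [41/58, 24/29) → index 6
j=7: u_7=91/108 ∈ [24/29, 57/58) → index 7
j=8: u_8=103/108 ∈ [24/29, 57/58) → index 7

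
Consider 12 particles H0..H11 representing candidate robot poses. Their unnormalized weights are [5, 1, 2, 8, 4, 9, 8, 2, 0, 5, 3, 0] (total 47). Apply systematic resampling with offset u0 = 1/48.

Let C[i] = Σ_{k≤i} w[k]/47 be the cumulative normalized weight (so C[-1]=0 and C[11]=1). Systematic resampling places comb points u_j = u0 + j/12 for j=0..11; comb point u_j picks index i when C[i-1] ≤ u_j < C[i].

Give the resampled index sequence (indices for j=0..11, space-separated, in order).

C = [5/47, 6/47, 8/47, 16/47, 20/47, 29/47, 37/47, 39/47, 39/47, 44/47, 1, 1]
j=0: u_0=1/48 ∈ [0, 5/47) → index 0
j=1: u_1=5/48 ∈ [0, 5/47) → index 0
j=2: u_2=3/16 ∈ [8/47, 16/47) → index 3
j=3: u_3=13/48 ∈ [8/47, 16/47) → index 3
j=4: u_4=17/48 ∈ [16/47, 20/47) → index 4
j=5: u_5=7/16 ∈ [20/47, 29/47) → index 5
j=6: u_6=25/48 ∈ [20/47, 29/47) → index 5
j=7: u_7=29/48 ∈ [20/47, 29/47) → index 5
j=8: u_8=11/16 ∈ [29/47, 37/47) → index 6
j=9: u_9=37/48 ∈ [29/47, 37/47) → index 6
j=10: u_10=41/48 ∈ [39/47, 44/47) → index 9
j=11: u_11=15/16 ∈ [44/47, 1) → index 10

0 0 3 3 4 5 5 5 6 6 9 10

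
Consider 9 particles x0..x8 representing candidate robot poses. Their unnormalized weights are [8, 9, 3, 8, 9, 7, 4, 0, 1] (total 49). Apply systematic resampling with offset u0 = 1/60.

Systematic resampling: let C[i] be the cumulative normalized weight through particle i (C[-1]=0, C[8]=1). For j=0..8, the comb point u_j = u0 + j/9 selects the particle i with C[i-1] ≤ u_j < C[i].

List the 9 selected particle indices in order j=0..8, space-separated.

0 0 1 2 3 4 4 5 6

C = [8/49, 17/49, 20/49, 4/7, 37/49, 44/49, 48/49, 48/49, 1]
j=0: u_0=1/60 ∈ [0, 8/49) → index 0
j=1: u_1=23/180 ∈ [0, 8/49) → index 0
j=2: u_2=43/180 ∈ [8/49, 17/49) → index 1
j=3: u_3=7/20 ∈ [17/49, 20/49) → index 2
j=4: u_4=83/180 ∈ [20/49, 4/7) → index 3
j=5: u_5=103/180 ∈ [4/7, 37/49) → index 4
j=6: u_6=41/60 ∈ [4/7, 37/49) → index 4
j=7: u_7=143/180 ∈ [37/49, 44/49) → index 5
j=8: u_8=163/180 ∈ [44/49, 48/49) → index 6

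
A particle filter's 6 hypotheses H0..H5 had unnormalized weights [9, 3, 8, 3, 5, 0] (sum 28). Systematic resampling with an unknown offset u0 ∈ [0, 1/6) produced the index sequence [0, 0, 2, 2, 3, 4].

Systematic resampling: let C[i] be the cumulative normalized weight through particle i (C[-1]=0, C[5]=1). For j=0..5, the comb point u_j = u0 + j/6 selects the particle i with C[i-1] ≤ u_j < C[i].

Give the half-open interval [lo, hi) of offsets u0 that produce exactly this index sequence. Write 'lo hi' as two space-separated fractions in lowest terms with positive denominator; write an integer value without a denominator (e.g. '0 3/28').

2/21 13/84

C = [9/28, 3/7, 5/7, 23/28, 1, 1]
j=0 picked index 0: u0 ∈ [0, 9/28)
j=1 picked index 0: u0 ∈ [-1/6, 13/84)
j=2 picked index 2: u0 ∈ [2/21, 8/21)
j=3 picked index 2: u0 ∈ [-1/14, 3/14)
j=4 picked index 3: u0 ∈ [1/21, 13/84)
j=5 picked index 4: u0 ∈ [-1/84, 1/6)
intersection: [2/21, 13/84)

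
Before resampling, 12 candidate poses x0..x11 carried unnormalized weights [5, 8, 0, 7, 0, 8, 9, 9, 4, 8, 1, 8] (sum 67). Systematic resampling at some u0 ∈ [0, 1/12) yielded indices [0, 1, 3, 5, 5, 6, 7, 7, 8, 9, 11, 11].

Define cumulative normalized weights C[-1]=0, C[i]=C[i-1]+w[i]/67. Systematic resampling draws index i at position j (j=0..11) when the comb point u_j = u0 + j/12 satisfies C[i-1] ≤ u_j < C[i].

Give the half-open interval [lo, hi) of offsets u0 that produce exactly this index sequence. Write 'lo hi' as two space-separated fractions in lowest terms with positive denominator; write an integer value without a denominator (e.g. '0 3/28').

7/134 5/67

C = [5/67, 13/67, 13/67, 20/67, 20/67, 28/67, 37/67, 46/67, 50/67, 58/67, 59/67, 1]
j=0 picked index 0: u0 ∈ [0, 5/67)
j=1 picked index 1: u0 ∈ [-7/804, 89/804)
j=2 picked index 3: u0 ∈ [11/402, 53/402)
j=3 picked index 5: u0 ∈ [13/268, 45/268)
j=4 picked index 5: u0 ∈ [-7/201, 17/201)
j=5 picked index 6: u0 ∈ [1/804, 109/804)
j=6 picked index 7: u0 ∈ [7/134, 25/134)
j=7 picked index 7: u0 ∈ [-25/804, 83/804)
j=8 picked index 8: u0 ∈ [4/201, 16/201)
j=9 picked index 9: u0 ∈ [-1/268, 31/268)
j=10 picked index 11: u0 ∈ [19/402, 1/6)
j=11 picked index 11: u0 ∈ [-29/804, 1/12)
intersection: [7/134, 5/67)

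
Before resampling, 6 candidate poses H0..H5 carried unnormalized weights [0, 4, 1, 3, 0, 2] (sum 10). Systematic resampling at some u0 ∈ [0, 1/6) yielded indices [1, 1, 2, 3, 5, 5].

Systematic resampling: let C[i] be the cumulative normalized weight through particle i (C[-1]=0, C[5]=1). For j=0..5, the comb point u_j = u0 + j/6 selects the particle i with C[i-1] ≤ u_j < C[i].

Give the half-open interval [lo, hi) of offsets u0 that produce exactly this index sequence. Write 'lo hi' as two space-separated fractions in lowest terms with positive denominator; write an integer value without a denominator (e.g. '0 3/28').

C = [0, 2/5, 1/2, 4/5, 4/5, 1]
j=0 picked index 1: u0 ∈ [0, 2/5)
j=1 picked index 1: u0 ∈ [-1/6, 7/30)
j=2 picked index 2: u0 ∈ [1/15, 1/6)
j=3 picked index 3: u0 ∈ [0, 3/10)
j=4 picked index 5: u0 ∈ [2/15, 1/3)
j=5 picked index 5: u0 ∈ [-1/30, 1/6)
intersection: [2/15, 1/6)

2/15 1/6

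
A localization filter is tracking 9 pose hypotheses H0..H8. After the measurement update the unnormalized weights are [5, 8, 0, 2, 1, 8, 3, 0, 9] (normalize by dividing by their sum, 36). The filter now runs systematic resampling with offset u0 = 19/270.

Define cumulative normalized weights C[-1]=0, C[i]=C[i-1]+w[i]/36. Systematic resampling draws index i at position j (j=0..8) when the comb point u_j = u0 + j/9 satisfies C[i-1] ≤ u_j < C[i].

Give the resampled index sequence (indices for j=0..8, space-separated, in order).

0 1 1 3 5 5 6 8 8

C = [5/36, 13/36, 13/36, 5/12, 4/9, 2/3, 3/4, 3/4, 1]
j=0: u_0=19/270 ∈ [0, 5/36) → index 0
j=1: u_1=49/270 ∈ [5/36, 13/36) → index 1
j=2: u_2=79/270 ∈ [5/36, 13/36) → index 1
j=3: u_3=109/270 ∈ [13/36, 5/12) → index 3
j=4: u_4=139/270 ∈ [4/9, 2/3) → index 5
j=5: u_5=169/270 ∈ [4/9, 2/3) → index 5
j=6: u_6=199/270 ∈ [2/3, 3/4) → index 6
j=7: u_7=229/270 ∈ [3/4, 1) → index 8
j=8: u_8=259/270 ∈ [3/4, 1) → index 8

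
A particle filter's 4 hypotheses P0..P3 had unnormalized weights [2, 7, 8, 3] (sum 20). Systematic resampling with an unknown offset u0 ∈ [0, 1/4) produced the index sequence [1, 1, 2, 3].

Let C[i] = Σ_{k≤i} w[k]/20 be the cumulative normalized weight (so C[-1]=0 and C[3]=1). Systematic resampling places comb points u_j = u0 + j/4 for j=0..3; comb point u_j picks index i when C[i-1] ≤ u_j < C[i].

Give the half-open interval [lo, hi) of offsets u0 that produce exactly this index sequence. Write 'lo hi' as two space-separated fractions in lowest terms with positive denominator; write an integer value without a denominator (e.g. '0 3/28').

C = [1/10, 9/20, 17/20, 1]
j=0 picked index 1: u0 ∈ [1/10, 9/20)
j=1 picked index 1: u0 ∈ [-3/20, 1/5)
j=2 picked index 2: u0 ∈ [-1/20, 7/20)
j=3 picked index 3: u0 ∈ [1/10, 1/4)
intersection: [1/10, 1/5)

1/10 1/5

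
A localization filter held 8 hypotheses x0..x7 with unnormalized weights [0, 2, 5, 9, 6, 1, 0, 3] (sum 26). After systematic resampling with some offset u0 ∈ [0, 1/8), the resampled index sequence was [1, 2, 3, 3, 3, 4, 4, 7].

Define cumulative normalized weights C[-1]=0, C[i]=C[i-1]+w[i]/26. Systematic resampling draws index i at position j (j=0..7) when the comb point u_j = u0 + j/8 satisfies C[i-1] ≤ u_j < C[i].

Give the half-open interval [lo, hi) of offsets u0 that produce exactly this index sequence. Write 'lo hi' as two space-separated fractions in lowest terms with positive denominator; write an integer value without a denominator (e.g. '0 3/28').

C = [0, 1/13, 7/26, 8/13, 11/13, 23/26, 23/26, 1]
j=0 picked index 1: u0 ∈ [0, 1/13)
j=1 picked index 2: u0 ∈ [-5/104, 15/104)
j=2 picked index 3: u0 ∈ [1/52, 19/52)
j=3 picked index 3: u0 ∈ [-11/104, 25/104)
j=4 picked index 3: u0 ∈ [-3/13, 3/26)
j=5 picked index 4: u0 ∈ [-1/104, 23/104)
j=6 picked index 4: u0 ∈ [-7/52, 5/52)
j=7 picked index 7: u0 ∈ [1/104, 1/8)
intersection: [1/52, 1/13)

1/52 1/13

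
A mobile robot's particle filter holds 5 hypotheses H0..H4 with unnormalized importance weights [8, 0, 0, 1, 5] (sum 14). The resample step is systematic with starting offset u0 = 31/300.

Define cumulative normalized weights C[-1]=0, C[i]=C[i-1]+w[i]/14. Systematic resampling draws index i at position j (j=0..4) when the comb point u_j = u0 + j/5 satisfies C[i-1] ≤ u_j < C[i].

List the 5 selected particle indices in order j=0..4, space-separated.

C = [4/7, 4/7, 4/7, 9/14, 1]
j=0: u_0=31/300 ∈ [0, 4/7) → index 0
j=1: u_1=91/300 ∈ [0, 4/7) → index 0
j=2: u_2=151/300 ∈ [0, 4/7) → index 0
j=3: u_3=211/300 ∈ [9/14, 1) → index 4
j=4: u_4=271/300 ∈ [9/14, 1) → index 4

0 0 0 4 4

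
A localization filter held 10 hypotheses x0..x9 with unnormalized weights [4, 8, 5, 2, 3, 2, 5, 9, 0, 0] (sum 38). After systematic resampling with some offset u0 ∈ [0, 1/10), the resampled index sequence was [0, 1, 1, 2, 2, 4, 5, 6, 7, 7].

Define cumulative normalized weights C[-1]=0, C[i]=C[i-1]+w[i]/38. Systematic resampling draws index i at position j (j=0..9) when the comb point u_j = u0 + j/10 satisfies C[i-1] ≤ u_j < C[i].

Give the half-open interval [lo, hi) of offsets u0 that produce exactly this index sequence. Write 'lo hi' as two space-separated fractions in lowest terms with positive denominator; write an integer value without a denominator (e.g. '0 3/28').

C = [2/19, 6/19, 17/38, 1/2, 11/19, 12/19, 29/38, 1, 1, 1]
j=0 picked index 0: u0 ∈ [0, 2/19)
j=1 picked index 1: u0 ∈ [1/190, 41/190)
j=2 picked index 1: u0 ∈ [-9/95, 11/95)
j=3 picked index 2: u0 ∈ [3/190, 14/95)
j=4 picked index 2: u0 ∈ [-8/95, 9/190)
j=5 picked index 4: u0 ∈ [0, 3/38)
j=6 picked index 5: u0 ∈ [-2/95, 3/95)
j=7 picked index 6: u0 ∈ [-13/190, 6/95)
j=8 picked index 7: u0 ∈ [-7/190, 1/5)
j=9 picked index 7: u0 ∈ [-13/95, 1/10)
intersection: [3/190, 3/95)

3/190 3/95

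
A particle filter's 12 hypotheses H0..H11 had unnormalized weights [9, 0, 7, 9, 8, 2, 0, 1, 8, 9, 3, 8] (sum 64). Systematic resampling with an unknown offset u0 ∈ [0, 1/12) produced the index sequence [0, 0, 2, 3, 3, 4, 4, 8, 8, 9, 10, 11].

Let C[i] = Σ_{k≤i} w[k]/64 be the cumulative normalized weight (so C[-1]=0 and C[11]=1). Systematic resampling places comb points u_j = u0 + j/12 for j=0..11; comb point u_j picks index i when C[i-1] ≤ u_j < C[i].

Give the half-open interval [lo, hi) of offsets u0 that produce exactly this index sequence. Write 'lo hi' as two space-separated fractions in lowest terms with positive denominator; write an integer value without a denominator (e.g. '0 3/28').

0 1/64

C = [9/64, 9/64, 1/4, 25/64, 33/64, 35/64, 35/64, 9/16, 11/16, 53/64, 7/8, 1]
j=0 picked index 0: u0 ∈ [0, 9/64)
j=1 picked index 0: u0 ∈ [-1/12, 11/192)
j=2 picked index 2: u0 ∈ [-5/192, 1/12)
j=3 picked index 3: u0 ∈ [0, 9/64)
j=4 picked index 3: u0 ∈ [-1/12, 11/192)
j=5 picked index 4: u0 ∈ [-5/192, 19/192)
j=6 picked index 4: u0 ∈ [-7/64, 1/64)
j=7 picked index 8: u0 ∈ [-1/48, 5/48)
j=8 picked index 8: u0 ∈ [-5/48, 1/48)
j=9 picked index 9: u0 ∈ [-1/16, 5/64)
j=10 picked index 10: u0 ∈ [-1/192, 1/24)
j=11 picked index 11: u0 ∈ [-1/24, 1/12)
intersection: [0, 1/64)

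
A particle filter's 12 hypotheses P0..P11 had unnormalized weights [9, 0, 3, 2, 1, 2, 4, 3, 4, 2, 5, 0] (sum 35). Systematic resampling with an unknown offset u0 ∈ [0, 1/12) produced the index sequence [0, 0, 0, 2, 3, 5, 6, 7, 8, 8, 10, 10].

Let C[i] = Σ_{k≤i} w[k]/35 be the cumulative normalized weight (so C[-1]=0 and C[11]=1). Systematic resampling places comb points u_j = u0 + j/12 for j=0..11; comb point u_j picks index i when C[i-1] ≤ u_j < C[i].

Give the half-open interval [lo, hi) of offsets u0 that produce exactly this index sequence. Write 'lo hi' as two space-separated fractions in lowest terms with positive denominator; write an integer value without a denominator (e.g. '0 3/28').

C = [9/35, 9/35, 12/35, 2/5, 3/7, 17/35, 3/5, 24/35, 4/5, 6/7, 1, 1]
j=0 picked index 0: u0 ∈ [0, 9/35)
j=1 picked index 0: u0 ∈ [-1/12, 73/420)
j=2 picked index 0: u0 ∈ [-1/6, 19/210)
j=3 picked index 2: u0 ∈ [1/140, 13/140)
j=4 picked index 3: u0 ∈ [1/105, 1/15)
j=5 picked index 5: u0 ∈ [1/84, 29/420)
j=6 picked index 6: u0 ∈ [-1/70, 1/10)
j=7 picked index 7: u0 ∈ [1/60, 43/420)
j=8 picked index 8: u0 ∈ [2/105, 2/15)
j=9 picked index 8: u0 ∈ [-9/140, 1/20)
j=10 picked index 10: u0 ∈ [1/42, 1/6)
j=11 picked index 10: u0 ∈ [-5/84, 1/12)
intersection: [1/42, 1/20)

1/42 1/20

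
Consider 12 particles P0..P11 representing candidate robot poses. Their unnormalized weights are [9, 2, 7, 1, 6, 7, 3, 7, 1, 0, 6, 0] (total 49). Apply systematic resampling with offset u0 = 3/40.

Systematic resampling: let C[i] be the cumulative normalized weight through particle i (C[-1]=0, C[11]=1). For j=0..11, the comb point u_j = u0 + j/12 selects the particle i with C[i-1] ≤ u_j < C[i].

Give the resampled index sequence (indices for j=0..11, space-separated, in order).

0 0 2 2 4 4 5 6 7 7 10 10

C = [9/49, 11/49, 18/49, 19/49, 25/49, 32/49, 5/7, 6/7, 43/49, 43/49, 1, 1]
j=0: u_0=3/40 ∈ [0, 9/49) → index 0
j=1: u_1=19/120 ∈ [0, 9/49) → index 0
j=2: u_2=29/120 ∈ [11/49, 18/49) → index 2
j=3: u_3=13/40 ∈ [11/49, 18/49) → index 2
j=4: u_4=49/120 ∈ [19/49, 25/49) → index 4
j=5: u_5=59/120 ∈ [19/49, 25/49) → index 4
j=6: u_6=23/40 ∈ [25/49, 32/49) → index 5
j=7: u_7=79/120 ∈ [32/49, 5/7) → index 6
j=8: u_8=89/120 ∈ [5/7, 6/7) → index 7
j=9: u_9=33/40 ∈ [5/7, 6/7) → index 7
j=10: u_10=109/120 ∈ [43/49, 1) → index 10
j=11: u_11=119/120 ∈ [43/49, 1) → index 10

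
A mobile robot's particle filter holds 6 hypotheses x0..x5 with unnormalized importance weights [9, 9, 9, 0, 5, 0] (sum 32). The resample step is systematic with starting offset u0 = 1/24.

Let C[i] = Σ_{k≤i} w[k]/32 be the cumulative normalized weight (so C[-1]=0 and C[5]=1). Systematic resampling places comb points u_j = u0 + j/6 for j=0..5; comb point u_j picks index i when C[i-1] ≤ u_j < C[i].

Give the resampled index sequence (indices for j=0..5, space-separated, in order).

C = [9/32, 9/16, 27/32, 27/32, 1, 1]
j=0: u_0=1/24 ∈ [0, 9/32) → index 0
j=1: u_1=5/24 ∈ [0, 9/32) → index 0
j=2: u_2=3/8 ∈ [9/32, 9/16) → index 1
j=3: u_3=13/24 ∈ [9/32, 9/16) → index 1
j=4: u_4=17/24 ∈ [9/16, 27/32) → index 2
j=5: u_5=7/8 ∈ [27/32, 1) → index 4

0 0 1 1 2 4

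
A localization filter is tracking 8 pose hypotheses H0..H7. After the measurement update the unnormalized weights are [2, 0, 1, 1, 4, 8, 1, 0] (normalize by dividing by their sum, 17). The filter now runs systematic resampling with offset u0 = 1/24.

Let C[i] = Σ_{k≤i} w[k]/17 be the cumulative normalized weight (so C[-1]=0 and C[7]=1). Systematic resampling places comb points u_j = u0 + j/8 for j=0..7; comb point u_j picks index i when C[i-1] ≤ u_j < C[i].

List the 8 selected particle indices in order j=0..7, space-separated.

C = [2/17, 2/17, 3/17, 4/17, 8/17, 16/17, 1, 1]
j=0: u_0=1/24 ∈ [0, 2/17) → index 0
j=1: u_1=1/6 ∈ [2/17, 3/17) → index 2
j=2: u_2=7/24 ∈ [4/17, 8/17) → index 4
j=3: u_3=5/12 ∈ [4/17, 8/17) → index 4
j=4: u_4=13/24 ∈ [8/17, 16/17) → index 5
j=5: u_5=2/3 ∈ [8/17, 16/17) → index 5
j=6: u_6=19/24 ∈ [8/17, 16/17) → index 5
j=7: u_7=11/12 ∈ [8/17, 16/17) → index 5

0 2 4 4 5 5 5 5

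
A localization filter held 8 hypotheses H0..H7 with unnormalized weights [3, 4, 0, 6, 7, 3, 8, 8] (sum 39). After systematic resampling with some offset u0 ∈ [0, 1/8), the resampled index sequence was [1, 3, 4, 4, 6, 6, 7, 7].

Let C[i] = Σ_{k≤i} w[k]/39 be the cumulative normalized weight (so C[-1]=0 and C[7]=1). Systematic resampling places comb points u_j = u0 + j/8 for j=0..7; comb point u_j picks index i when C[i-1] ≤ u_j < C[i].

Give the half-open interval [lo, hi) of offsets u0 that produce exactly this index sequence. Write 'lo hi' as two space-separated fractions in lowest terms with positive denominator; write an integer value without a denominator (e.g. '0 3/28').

C = [1/13, 7/39, 7/39, 1/3, 20/39, 23/39, 31/39, 1]
j=0 picked index 1: u0 ∈ [1/13, 7/39)
j=1 picked index 3: u0 ∈ [17/312, 5/24)
j=2 picked index 4: u0 ∈ [1/12, 41/156)
j=3 picked index 4: u0 ∈ [-1/24, 43/312)
j=4 picked index 6: u0 ∈ [7/78, 23/78)
j=5 picked index 6: u0 ∈ [-11/312, 53/312)
j=6 picked index 7: u0 ∈ [7/156, 1/4)
j=7 picked index 7: u0 ∈ [-25/312, 1/8)
intersection: [7/78, 1/8)

7/78 1/8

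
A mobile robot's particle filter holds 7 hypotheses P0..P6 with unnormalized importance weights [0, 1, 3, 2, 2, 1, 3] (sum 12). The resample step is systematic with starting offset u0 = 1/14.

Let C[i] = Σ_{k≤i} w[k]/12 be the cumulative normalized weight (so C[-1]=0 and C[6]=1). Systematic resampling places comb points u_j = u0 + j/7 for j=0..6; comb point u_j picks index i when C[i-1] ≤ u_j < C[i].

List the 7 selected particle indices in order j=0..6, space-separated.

1 2 3 4 4 6 6

C = [0, 1/12, 1/3, 1/2, 2/3, 3/4, 1]
j=0: u_0=1/14 ∈ [0, 1/12) → index 1
j=1: u_1=3/14 ∈ [1/12, 1/3) → index 2
j=2: u_2=5/14 ∈ [1/3, 1/2) → index 3
j=3: u_3=1/2 ∈ [1/2, 2/3) → index 4
j=4: u_4=9/14 ∈ [1/2, 2/3) → index 4
j=5: u_5=11/14 ∈ [3/4, 1) → index 6
j=6: u_6=13/14 ∈ [3/4, 1) → index 6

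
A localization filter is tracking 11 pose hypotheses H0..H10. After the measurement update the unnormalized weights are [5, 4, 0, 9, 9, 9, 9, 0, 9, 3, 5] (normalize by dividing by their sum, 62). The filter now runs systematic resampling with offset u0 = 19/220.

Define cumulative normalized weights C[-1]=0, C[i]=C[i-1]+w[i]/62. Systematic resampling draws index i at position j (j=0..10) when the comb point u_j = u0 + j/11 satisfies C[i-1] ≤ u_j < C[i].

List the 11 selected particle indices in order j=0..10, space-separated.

C = [5/62, 9/62, 9/62, 9/31, 27/62, 18/31, 45/62, 45/62, 27/31, 57/62, 1]
j=0: u_0=19/220 ∈ [5/62, 9/62) → index 1
j=1: u_1=39/220 ∈ [9/62, 9/31) → index 3
j=2: u_2=59/220 ∈ [9/62, 9/31) → index 3
j=3: u_3=79/220 ∈ [9/31, 27/62) → index 4
j=4: u_4=9/20 ∈ [27/62, 18/31) → index 5
j=5: u_5=119/220 ∈ [27/62, 18/31) → index 5
j=6: u_6=139/220 ∈ [18/31, 45/62) → index 6
j=7: u_7=159/220 ∈ [18/31, 45/62) → index 6
j=8: u_8=179/220 ∈ [45/62, 27/31) → index 8
j=9: u_9=199/220 ∈ [27/31, 57/62) → index 9
j=10: u_10=219/220 ∈ [57/62, 1) → index 10

1 3 3 4 5 5 6 6 8 9 10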